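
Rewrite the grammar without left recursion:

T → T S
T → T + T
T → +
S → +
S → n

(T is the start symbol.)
T → + T'
T' → S T'
T' → + T T'
T' → ε
S → +
S → n

T is directly left-recursive. The standard transformation for
  A → A α₁ | ... | A α_m | β₁ | ... | β_n
is
  A  → β₁ A' | ... | β_n A'
  A' → α₁ A' | ... | α_m A' | ε

T → + becomes T → + T'
T → T S becomes T' → S T'
T → T + T becomes T' → + T T'
Add T' → ε

Productions for other non-terminals are unchanged:
  S → +
  S → n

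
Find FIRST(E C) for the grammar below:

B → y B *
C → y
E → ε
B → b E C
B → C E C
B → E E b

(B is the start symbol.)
{ 'y' }

FIRST sets of the non-terminals involved (from the grammar, by fixed-point iteration):
  FIRST(E) = { ε }
  FIRST(C) = { 'y' }

To compute FIRST(E C), process the symbols left to right:
Symbol E is a non-terminal. Add FIRST(E) \ {ε} = { }
E is nullable (ε ∈ FIRST(E)), continue to the next symbol.
Symbol C is a non-terminal. Add FIRST(C) \ {ε} = { 'y' }
C is not nullable (ε ∉ FIRST(C)), so stop here.
FIRST(E C) = { 'y' }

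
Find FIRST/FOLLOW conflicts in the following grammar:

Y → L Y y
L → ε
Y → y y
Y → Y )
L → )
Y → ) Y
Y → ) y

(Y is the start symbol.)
Yes. L → ')' with FOLLOW(L) on { ')' }

A FIRST/FOLLOW conflict occurs when a non-terminal N has a nullable alternative N → β (β ⇒* ε) and another alternative N → α with FIRST(α) ∩ FOLLOW(N) ≠ ∅: on such a lookahead the parser cannot decide between expanding α and letting N vanish via β.

Nullable non-terminals: L.

L: nullable alternative(s) L → ε; FOLLOW(L) = { ')', 'y' }
  L → ε: FIRST \ {ε} = { } — this is the only nullable alternative, skip
  L → ): FIRST \ {ε} = { ')' } — overlaps FOLLOW(L) on { ')' }: CONFLICT

Y has no nullable alternative, so no FIRST/FOLLOW check is needed there.

So the grammar has 1 FIRST/FOLLOW conflict (marked CONFLICT above).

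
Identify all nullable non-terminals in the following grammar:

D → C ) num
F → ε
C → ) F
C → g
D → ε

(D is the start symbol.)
{ 'D', 'F' }

ε-productions: F → ε, D → ε
So F, D are immediately nullable.
No further non-terminal can be added: every production for the remaining non-terminals contains a terminal or a non-nullable non-terminal.
Nullable = { 'D', 'F' }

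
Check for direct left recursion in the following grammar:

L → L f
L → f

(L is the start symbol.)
Direct left recursion occurs when N → N α for some non-terminal N (the right-hand side begins with the left-hand side itself).

L → L f: LEFT RECURSIVE (starts with L)
L → f: starts with f

The grammar has direct left recursion on: L.

Answer: Yes, L is left-recursive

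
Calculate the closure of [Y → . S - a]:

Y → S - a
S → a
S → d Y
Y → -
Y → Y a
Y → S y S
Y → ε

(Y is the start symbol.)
{ [S → . a], [S → . d Y], [Y → . S - a] }

Start with: [Y → . S - a]
  [Y → . S - a] has the dot before S: add [S → . a], [S → . d Y]
No further items can be added.

CLOSURE = { [S → . a], [S → . d Y], [Y → . S - a] }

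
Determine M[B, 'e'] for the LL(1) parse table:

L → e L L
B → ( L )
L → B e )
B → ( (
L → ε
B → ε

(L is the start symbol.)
B → ε

To find M[B, 'e'], we find productions for B where 'e' is in the predict set (PREDICT(N → α) = (FIRST(α) \ {ε}) ∪ (FOLLOW(N) if α ⇒* ε)).

Relevant sets:
  FOLLOW(B) = { 'e' }

B → ( L ): PREDICT = { '(' }
B → ( (: PREDICT = { '(' }
B → ε: PREDICT = { 'e' }
  'e' is in predict set, so this production goes in M[B, 'e']

M[B, 'e'] = B → ε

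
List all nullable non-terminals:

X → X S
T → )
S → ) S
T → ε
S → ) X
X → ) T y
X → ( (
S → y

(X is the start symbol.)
{ 'T' }

A non-terminal is nullable if it can derive ε (the empty string): either it has an ε-production, or it has a production whose right-hand side consists entirely of nullable non-terminals.

ε-productions: T → ε
So T is immediately nullable.
No further non-terminal can be added: every production for the remaining non-terminals contains a terminal or a non-nullable non-terminal.
Nullable = { 'T' }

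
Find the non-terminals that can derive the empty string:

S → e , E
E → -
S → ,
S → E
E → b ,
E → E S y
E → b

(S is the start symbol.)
None

A non-terminal is nullable if it can derive ε (the empty string): either it has an ε-production, or it has a production whose right-hand side consists entirely of nullable non-terminals.

There are no ε-productions, so no non-terminal can derive ε.
No non-terminals are nullable.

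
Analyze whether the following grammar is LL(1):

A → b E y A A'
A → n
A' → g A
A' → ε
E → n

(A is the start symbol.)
No. Predict set conflict for A': { 'g' }

Relevant sets:
  FOLLOW(A') = { $, 'g' }

For A:
  PREDICT(A → b E y A A') = { 'b' }
  PREDICT(A → n) = { 'n' }
For A':
  PREDICT(A' → g A) = { 'g' }
  PREDICT(A' → ε) = { $, 'g' }
E has a single production, so nothing to check there.

Conflict found: Predict set conflict for A': { 'g' }
The grammar is NOT LL(1).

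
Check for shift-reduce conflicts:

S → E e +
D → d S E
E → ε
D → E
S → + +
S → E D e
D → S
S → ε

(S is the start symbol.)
Augment with S' → S and build the canonical LR(0) collection (I0 = CLOSURE({[S' → . S]}), then GOTO on every symbol after a dot until no new states appear). It has 14 states:
  I0: { [E → .], [S → . + +], [S → . E D e], [S → . E e +], [S → .], [S' → . S] }  — shift, 2 reduces
  I1: { [S → + . +] }  — shift
  I2: { [D → . E], [D → . S], [D → . d S E], [E → .], [S → . + +], [S → . E D e], [S → . E e +], [S → .], [S → E . D e], [S → E . e +] }  — shift, 2 reduces
  I3: { [S' → S .] }  — accept
  I4: { [S → E D . e] }  — shift
  I5: { [D → . E], [D → . S], [D → . d S E], [D → E .], [E → .], [S → . + +], [S → . E D e], [S → . E e +], [S → .], [S → E . D e], [S → E . e +] }  — shift, 3 reduces
  I6: { [D → S .] }  — reduce
  I7: { [D → d . S E], [E → .], [S → . + +], [S → . E D e], [S → . E e +], [S → .] }  — shift, 2 reduces
  I8: { [S → E e . +] }  — shift
  I9: { [S → E e + .] }  — reduce
  I10: { [D → d S . E], [E → .] }  — reduce
  I11: { [D → d S E .] }  — reduce
  I12: { [S → E D e .] }  — reduce
  I13: { [S → + + .] }  — reduce

I0 contains reduce items [E → .], [S → .] and shift item [S → . + +] — shift-reduce conflict.
I2 contains reduce items [E → .], [S → .] and shift items [D → . d S E], [S → . + +], [S → E . e +] — shift-reduce conflict.
I5 contains reduce items [D → E .], [E → .], [S → .] and shift items [D → . d S E], [S → . + +], [S → E . e +] — shift-reduce conflict.
I7 contains reduce items [E → .], [S → .] and shift item [S → . + +] — shift-reduce conflict.

Answer: Yes — I0: [E → .] vs [S → . + +]; I2: [E → .] vs [D → . d S E]; I5: [D → E .] vs [D → . d S E]; I7: [E → .] vs [S → . + +]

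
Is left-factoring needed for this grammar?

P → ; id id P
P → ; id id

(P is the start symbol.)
Left-factoring is needed when two productions for the same non-terminal
share a common prefix on the right-hand side.

Productions for P:
  P → ; id id P
  P → ; id id

Found common prefix '; id id' in productions for P

Answer: Yes, P has productions with common prefix '; id id'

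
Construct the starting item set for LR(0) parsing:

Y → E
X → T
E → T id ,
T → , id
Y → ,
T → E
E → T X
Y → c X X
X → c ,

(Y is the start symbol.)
{ [E → . T X], [E → . T id ,], [T → . , id], [T → . E], [Y → . ,], [Y → . E], [Y → . c X X], [Y' → . Y] }

First, augment the grammar with Y' → Y
I₀ = CLOSURE({ [Y' → . Y] }):
  [Y' → . Y] has the dot before Y: add [Y → . E], [Y → . ,], [Y → . c X X]
  [Y → . E] has the dot before E: add [E → . T id ,], [E → . T X]
  [E → . T id ,] has the dot before T: add [T → . , id], [T → . E]
No further items can be added.

I₀ = { [E → . T X], [E → . T id ,], [T → . , id], [T → . E], [Y → . ,], [Y → . E], [Y → . c X X], [Y' → . Y] }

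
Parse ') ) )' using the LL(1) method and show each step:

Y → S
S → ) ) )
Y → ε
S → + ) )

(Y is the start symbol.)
Stack is shown with the top on the left.

Stack    Input    Action
------------------------
Y $      ) ) ) $  output Y → S
S $      ) ) ) $  output S → ) ) )
) ) ) $  ) ) ) $  match ')'
) ) $    ) ) $    match ')'
) $      ) $      match ')'
$        $        accept

The string is accepted.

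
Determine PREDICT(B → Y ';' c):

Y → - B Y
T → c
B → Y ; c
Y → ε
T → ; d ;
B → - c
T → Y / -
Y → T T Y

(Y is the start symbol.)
PREDICT(B → Y ';' c) = (FIRST(RHS) \ {ε}) ∪ (FOLLOW(B) if ε ∈ FIRST(RHS), i.e. RHS ⇒* ε)
FIRST(Y) = { '-', '/', ';', 'c', ε }
FIRST(Y ';' c) = { '-', '/', ';', 'c' }
ε ∉ FIRST(Y ';' c), so FOLLOW(B) is not added.
PREDICT(B → Y ';' c) = { '-', '/', ';', 'c' }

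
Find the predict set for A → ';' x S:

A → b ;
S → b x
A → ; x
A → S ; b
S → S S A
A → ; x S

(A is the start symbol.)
{ ';' }

PREDICT(A → ';' x S) = (FIRST(RHS) \ {ε}) ∪ (FOLLOW(A) if ε ∈ FIRST(RHS), i.e. RHS ⇒* ε)
FIRST(';' x S) = { ';' }
ε ∉ FIRST(';' x S), so FOLLOW(A) is not added.
PREDICT(A → ';' x S) = { ';' }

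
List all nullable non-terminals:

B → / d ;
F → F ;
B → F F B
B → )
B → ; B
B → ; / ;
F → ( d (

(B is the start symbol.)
None

There are no ε-productions, so no non-terminal can derive ε.
No non-terminals are nullable.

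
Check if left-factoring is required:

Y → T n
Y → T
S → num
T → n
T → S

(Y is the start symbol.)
Yes, Y has productions with common prefix 'T'

Left-factoring is needed when two productions for the same non-terminal
share a common prefix on the right-hand side.

Productions for Y:
  Y → T n
  Y → T
Productions for T:
  T → n
  T → S

Found common prefix 'T' in productions for Y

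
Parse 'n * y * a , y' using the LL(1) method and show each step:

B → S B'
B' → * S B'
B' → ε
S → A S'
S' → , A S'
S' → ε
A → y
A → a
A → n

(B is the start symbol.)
LL(1) parsing maintains a stack (initially the start symbol over $) and the input. At each step: if the stack top is a terminal, match it against the current input token; if it is a non-terminal N, replace it with the RHS of M[N, lookahead] (the unique production whose predict set contains the lookahead).

Stack is shown with the top on the left.

Stack        Input            Action
------------------------------------
B $          n * y * a , y $  output B → S B'
S B' $       n * y * a , y $  output S → A S'
A S' B' $    n * y * a , y $  output A → n
n S' B' $    n * y * a , y $  match 'n'
S' B' $      * y * a , y $    output S' → ε
B' $         * y * a , y $    output B' → * S B'
* S B' $     * y * a , y $    match '*'
S B' $       y * a , y $      output S → A S'
A S' B' $    y * a , y $      output A → y
y S' B' $    y * a , y $      match 'y'
S' B' $      * a , y $        output S' → ε
B' $         * a , y $        output B' → * S B'
* S B' $     * a , y $        match '*'
S B' $       a , y $          output S → A S'
A S' B' $    a , y $          output A → a
a S' B' $    a , y $          match 'a'
S' B' $      , y $            output S' → , A S'
, A S' B' $  , y $            match ','
A S' B' $    y $              output A → y
y S' B' $    y $              match 'y'
S' B' $      $                output S' → ε
B' $         $                output B' → ε
$            $                accept

The string is accepted.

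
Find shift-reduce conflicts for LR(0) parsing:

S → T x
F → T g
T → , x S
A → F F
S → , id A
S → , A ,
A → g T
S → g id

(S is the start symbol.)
Augment with S' → S and build the canonical LR(0) collection (I0 = CLOSURE({[S' → . S]}), then GOTO on every symbol after a dot until no new states appear). It has 20 states:
  I0: { [S → . , A ,], [S → . , id A], [S → . T x], [S → . g id], [S' → . S], [T → . , x S] }  — shift
  I1: { [A → . F F], [A → . g T], [F → . T g], [S → , . A ,], [S → , . id A], [T → , . x S], [T → . , x S] }  — shift
  I2: { [S' → S .] }  — accept
  I3: { [S → T . x] }  — shift
  I4: { [S → g . id] }  — shift
  I5: { [S → g id .] }  — reduce
  I6: { [S → T x .] }  — reduce
  I7: { [T → , . x S] }  — shift
  I8: { [S → , A . ,] }  — shift
  I9: { [A → F . F], [F → . T g], [T → . , x S] }  — shift
  I10: { [F → T . g] }  — shift
  I11: { [A → g . T], [T → . , x S] }  — shift
  I12: { [A → . F F], [A → . g T], [F → . T g], [S → , id . A], [T → . , x S] }  — shift
  I13: { [S → . , A ,], [S → . , id A], [S → . T x], [S → . g id], [T → , x . S], [T → . , x S] }  — shift
  I14: { [T → , x S .] }  — reduce
  I15: { [S → , id A .] }  — reduce
  I16: { [A → g T .] }  — reduce
  I17: { [F → T g .] }  — reduce
  I18: { [A → F F .] }  — reduce
  I19: { [S → , A , .] }  — reduce

No state contains both a complete item and a shift item.

Answer: No shift-reduce conflicts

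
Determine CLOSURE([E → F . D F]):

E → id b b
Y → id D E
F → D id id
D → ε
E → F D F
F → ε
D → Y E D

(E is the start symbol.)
To compute CLOSURE, for each item [A → α.Bβ] where B is a non-terminal, add [B → .γ] for all productions B → γ; repeat for the newly added items until nothing changes.

Start with: [E → F . D F]
  [E → F . D F] has the dot before D: add [D → .], [D → . Y E D]
  [D → . Y E D] has the dot before Y: add [Y → . id D E]
No further items can be added.

CLOSURE = { [D → . Y E D], [D → .], [E → F . D F], [Y → . id D E] }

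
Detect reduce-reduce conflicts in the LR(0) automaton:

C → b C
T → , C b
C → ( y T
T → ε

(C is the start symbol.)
No reduce-reduce conflicts

Augment with C' → C and build the canonical LR(0) collection (I0 = CLOSURE({[C' → . C]}), then GOTO on every symbol after a dot until no new states appear). It has 10 states:
  I0: { [C → . ( y T], [C → . b C], [C' → . C] }  — shift
  I1: { [C → ( . y T] }  — shift
  I2: { [C' → C .] }  — accept
  I3: { [C → . ( y T], [C → . b C], [C → b . C] }  — shift
  I4: { [C → b C .] }  — reduce
  I5: { [C → ( y . T], [T → . , C b], [T → .] }  — shift, reduce
  I6: { [C → . ( y T], [C → . b C], [T → , . C b] }  — shift
  I7: { [C → ( y T .] }  — reduce
  I8: { [T → , C . b] }  — shift
  I9: { [T → , C b .] }  — reduce

No state contains more than one complete item.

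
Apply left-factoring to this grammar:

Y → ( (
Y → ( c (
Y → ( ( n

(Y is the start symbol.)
Y → ( Y'
Y' → ( Y''
Y'' → ε
Y'' → n
Y' → c (

Left-factoring transforms A → αβ₁ | αβ₂ into A → αA' and A' → β₁ | β₂
(α is the longest common prefix among the alternatives). Repeat until
no nonterminal has two alternatives with a common prefix.

Round 1: Y has alternatives sharing prefix '('. Introduce Y': Y → ( Y'
  Add: Y' → (
  Add: Y' → c (
  Add: Y' → ( n

Round 2: Y' has alternatives sharing prefix '('. Introduce Y'': Y' → ( Y''
  Add: Y'' → ε
  Add: Y'' → n

No remaining common prefixes — done.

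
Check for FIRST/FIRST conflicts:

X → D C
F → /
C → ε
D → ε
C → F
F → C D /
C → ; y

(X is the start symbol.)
Yes. F → '/' / F → C D '/' on { '/' }; C → F / C → ';' y on { ';' }

FIRST sets of the non-terminals at (or reachable through a nullable prefix from) the front of some alternative:
  FIRST(C) = { '/', ';', ε }
  FIRST(D) = { ε }
  FIRST(F) = { '/', ';' }

Productions for F:
  F → /: FIRST = { '/' }
  F → C D /: FIRST = { '/', ';' }
Productions for C:
  C → ε: FIRST = { ε }
  C → F: FIRST = { '/', ';' }
  C → ; y: FIRST = { ';' }
X, D have only one production, so no FIRST/FIRST conflict is possible there.

Conflict for F: F → / and F → C D /
  Overlap: { '/' }
Conflict for C: C → F and C → ; y
  Overlap: { ';' }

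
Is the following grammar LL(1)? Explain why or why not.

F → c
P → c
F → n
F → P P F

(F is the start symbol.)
No. Predict set conflict for F: { 'c' }

A grammar is LL(1) if for each non-terminal N with multiple productions, the predict sets of those productions are pairwise disjoint, where PREDICT(N → α) = (FIRST(α) \ {ε}) ∪ (FOLLOW(N) if α ⇒* ε).

Relevant sets:
  FIRST(P) = { 'c' }

For F:
  PREDICT(F → c) = { 'c' }
  PREDICT(F → n) = { 'n' }
  PREDICT(F → P P F) = { 'c' }
P has a single production, so nothing to check there.

Conflict found: Predict set conflict for F: { 'c' }
The grammar is NOT LL(1).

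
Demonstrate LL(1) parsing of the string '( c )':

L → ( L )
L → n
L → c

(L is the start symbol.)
LL(1) parsing maintains a stack (initially the start symbol over $) and the input. At each step: if the stack top is a terminal, match it against the current input token; if it is a non-terminal N, replace it with the RHS of M[N, lookahead] (the unique production whose predict set contains the lookahead).

Stack is shown with the top on the left.

Stack    Input    Action
------------------------
L $      ( c ) $  output L → ( L )
( L ) $  ( c ) $  match '('
L ) $    c ) $    output L → c
c ) $    c ) $    match 'c'
) $      ) $      match ')'
$        $        accept

The string is accepted.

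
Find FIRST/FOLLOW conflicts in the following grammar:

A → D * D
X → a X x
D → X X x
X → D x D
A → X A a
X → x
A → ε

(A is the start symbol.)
Nullable non-terminals: A.
FIRST sets used below: FIRST(D) = { 'a', 'x' }, FIRST(X) = { 'a', 'x' }

A: nullable alternative(s) A → ε; FOLLOW(A) = { $, 'a' }
  A → D * D: FIRST \ {ε} = { 'a', 'x' } — overlaps FOLLOW(A) on { 'a' }: CONFLICT
  A → X A a: FIRST \ {ε} = { 'a', 'x' } — overlaps FOLLOW(A) on { 'a' }: CONFLICT
  A → ε: FIRST \ {ε} = { } — this is the only nullable alternative, skip

D, X have no nullable alternative, so no FIRST/FOLLOW check is needed there.

So the grammar has 2 FIRST/FOLLOW conflicts (marked CONFLICT above).

Answer: Yes. A → D '*' D with FOLLOW(A) on { 'a' }; A → X A a with FOLLOW(A) on { 'a' }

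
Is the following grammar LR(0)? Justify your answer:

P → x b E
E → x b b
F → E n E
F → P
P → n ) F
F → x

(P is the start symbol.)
A grammar is LR(0) if no state in the canonical LR(0) collection has:
  - both a shift item (dot before a terminal) and a complete item (shift-reduce conflict), or
  - two or more complete items (reduce-reduce conflict; the accept item [P' → P .] counts as a complete item here).

Augment with P' → P and build the canonical LR(0) collection (I0 = CLOSURE({[P' → . P]}), then GOTO on every symbol after a dot until no new states appear). It has 17 states:
  I0: { [P → . n ) F], [P → . x b E], [P' → . P] }  — shift
  I1: { [P' → P .] }  — accept
  I2: { [P → n . ) F] }  — shift
  I3: { [P → x . b E] }  — shift
  I4: { [E → . x b b], [P → x b . E] }  — shift
  I5: { [P → x b E .] }  — reduce
  I6: { [E → x . b b] }  — shift
  I7: { [E → x b . b] }  — shift
  I8: { [E → x b b .] }  — reduce
  I9: { [E → . x b b], [F → . E n E], [F → . P], [F → . x], [P → . n ) F], [P → . x b E], [P → n ) . F] }  — shift
  I10: { [F → E . n E] }  — shift
  I11: { [P → n ) F .] }  — reduce
  I12: { [F → P .] }  — reduce
  I13: { [E → x . b b], [F → x .], [P → x . b E] }  — shift, reduce
  I14: { [E → . x b b], [E → x b . b], [P → x b . E] }  — shift
  I15: { [E → . x b b], [F → E n . E] }  — shift
  I16: { [F → E n E .] }  — reduce

Conflict in state I13:
  Shift-reduce conflict between [F → x .] and [E → x . b b]
So the grammar is NOT LR(0).

Answer: No. Shift-reduce conflict between [F → x .] and [E → x . b b]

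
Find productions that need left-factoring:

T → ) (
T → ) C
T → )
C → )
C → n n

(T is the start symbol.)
Left-factoring is needed when two productions for the same non-terminal
share a common prefix on the right-hand side.

Productions for T:
  T → ) (
  T → ) C
  T → )
Productions for C:
  C → )
  C → n n

Found common prefix ')' in productions for T

Answer: Yes, T has productions with common prefix ')'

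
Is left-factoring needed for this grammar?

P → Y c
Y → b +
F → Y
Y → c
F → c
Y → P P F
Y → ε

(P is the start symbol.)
Left-factoring is needed when two productions for the same non-terminal
share a common prefix on the right-hand side.

Productions for Y:
  Y → b +
  Y → c
  Y → P P F
  Y → ε
Productions for F:
  F → Y
  F → c

No common prefixes found.

Answer: No, left-factoring is not needed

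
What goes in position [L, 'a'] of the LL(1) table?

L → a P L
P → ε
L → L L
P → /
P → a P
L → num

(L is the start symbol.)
To find M[L, 'a'], we find productions for L where 'a' is in the predict set (PREDICT(N → α) = (FIRST(α) \ {ε}) ∪ (FOLLOW(N) if α ⇒* ε)).

Relevant sets:
  FIRST(L) = { 'a', 'num' }

L → a P L: PREDICT = { 'a' }
  'a' is in predict set, so this production goes in M[L, 'a']
L → L L: PREDICT = { 'a', 'num' }
  'a' is in predict set, so this production goes in M[L, 'a']
L → num: PREDICT = { 'num' }

M[L, 'a'] = L → a P L, L → L L  (a multiply-defined cell — the grammar is not LL(1))

Answer: L → a P L, L → L L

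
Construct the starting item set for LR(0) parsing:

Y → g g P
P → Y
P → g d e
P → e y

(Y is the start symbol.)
{ [Y → . g g P], [Y' → . Y] }

First, augment the grammar with Y' → Y
I₀ = CLOSURE({ [Y' → . Y] }):
  [Y' → . Y] has the dot before Y: add [Y → . g g P]
No further items can be added.

I₀ = { [Y → . g g P], [Y' → . Y] }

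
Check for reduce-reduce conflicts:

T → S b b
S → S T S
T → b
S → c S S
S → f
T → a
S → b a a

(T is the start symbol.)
No reduce-reduce conflicts

Augment with T' → T and build the canonical LR(0) collection (I0 = CLOSURE({[T' → . T]}), then GOTO on every symbol after a dot until no new states appear). It has 16 states:
  I0: { [S → . S T S], [S → . b a a], [S → . c S S], [S → . f], [T → . S b b], [T → . a], [T → . b], [T' → . T] }  — shift
  I1: { [S → . S T S], [S → . b a a], [S → . c S S], [S → . f], [S → S . T S], [T → . S b b], [T → . a], [T → . b], [T → S . b b] }  — shift
  I2: { [T' → T .] }  — accept
  I3: { [T → a .] }  — reduce
  I4: { [S → b . a a], [T → b .] }  — shift, reduce
  I5: { [S → . S T S], [S → . b a a], [S → . c S S], [S → . f], [S → c . S S] }  — shift
  I6: { [S → f .] }  — reduce
  I7: { [S → . S T S], [S → . b a a], [S → . c S S], [S → . f], [S → S . T S], [S → c S . S], [T → . S b b], [T → . a], [T → . b] }  — shift
  I8: { [S → b . a a] }  — shift
  I9: { [S → b a . a] }  — shift
  I10: { [S → b a a .] }  — reduce
  I11: { [S → . S T S], [S → . b a a], [S → . c S S], [S → . f], [S → S . T S], [S → c S S .], [T → . S b b], [T → . a], [T → . b], [T → S . b b] }  — shift, reduce
  I12: { [S → . S T S], [S → . b a a], [S → . c S S], [S → . f], [S → S T . S] }  — shift
  I13: { [S → . S T S], [S → . b a a], [S → . c S S], [S → . f], [S → S . T S], [S → S T S .], [T → . S b b], [T → . a], [T → . b] }  — shift, reduce
  I14: { [S → b . a a], [T → S b . b], [T → b .] }  — shift, reduce
  I15: { [T → S b b .] }  — reduce

No state contains more than one complete item.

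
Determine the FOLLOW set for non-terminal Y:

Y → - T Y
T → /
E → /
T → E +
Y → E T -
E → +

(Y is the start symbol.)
{ $ }

Y is the start symbol, so $ ∈ FOLLOW(Y).
In Y → - T Y: Y is at the end; this adds FOLLOW(Y) to itself — nothing new

Taking the union: FOLLOW(Y) = { $ }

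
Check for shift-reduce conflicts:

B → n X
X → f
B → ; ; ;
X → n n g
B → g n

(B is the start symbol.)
No shift-reduce conflicts

A shift-reduce conflict occurs when an LR(0) state has both:
  - a complete (reduce) item [A → α .] (dot at the end), and
  - a shift item [B → β . c γ] (dot before a terminal).

Augment with B' → B and build the canonical LR(0) collection (I0 = CLOSURE({[B' → . B]}), then GOTO on every symbol after a dot until no new states appear). It has 13 states:
  I0: { [B → . ; ; ;], [B → . g n], [B → . n X], [B' → . B] }  — shift
  I1: { [B → ; . ; ;] }  — shift
  I2: { [B' → B .] }  — accept
  I3: { [B → g . n] }  — shift
  I4: { [B → n . X], [X → . f], [X → . n n g] }  — shift
  I5: { [B → n X .] }  — reduce
  I6: { [X → f .] }  — reduce
  I7: { [X → n . n g] }  — shift
  I8: { [X → n n . g] }  — shift
  I9: { [X → n n g .] }  — reduce
  I10: { [B → g n .] }  — reduce
  I11: { [B → ; ; . ;] }  — shift
  I12: { [B → ; ; ; .] }  — reduce

No state contains both a complete item and a shift item.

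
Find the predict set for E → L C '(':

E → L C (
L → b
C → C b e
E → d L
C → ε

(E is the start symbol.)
{ 'b' }

PREDICT(E → L C '(') = (FIRST(RHS) \ {ε}) ∪ (FOLLOW(E) if ε ∈ FIRST(RHS), i.e. RHS ⇒* ε)
FIRST(L) = { 'b' }
FIRST(L C '(') = { 'b' }
ε ∉ FIRST(L C '('), so FOLLOW(E) is not added.
PREDICT(E → L C '(') = { 'b' }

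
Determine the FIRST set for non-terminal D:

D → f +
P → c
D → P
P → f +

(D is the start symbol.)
FIRST sets of the other non-terminals involved (by the same procedure, iterated to a fixed point):
  FIRST(P) = { 'c', 'f' }

From D → f +:
  - f is a terminal: add 'f' and stop
From D → P:
  - P is a non-terminal: add FIRST(P) \ {ε} = { 'c', 'f' }
    P is not nullable, so stop

Collecting: FIRST(D) = { 'c', 'f' }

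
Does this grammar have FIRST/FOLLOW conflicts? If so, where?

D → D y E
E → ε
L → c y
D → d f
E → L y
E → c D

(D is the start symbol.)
Nullable non-terminals: E.
FIRST sets used below: FIRST(L) = { 'c' }

E: nullable alternative(s) E → ε; FOLLOW(E) = { $, 'y' }
  E → ε: FIRST \ {ε} = { } — this is the only nullable alternative, skip
  E → L y: FIRST \ {ε} = { 'c' } — disjoint from FOLLOW(E)
  E → c D: FIRST \ {ε} = { 'c' } — disjoint from FOLLOW(E)

D, L have no nullable alternative, so no FIRST/FOLLOW check is needed there.

No FIRST/FOLLOW conflicts found.

Answer: No FIRST/FOLLOW conflicts.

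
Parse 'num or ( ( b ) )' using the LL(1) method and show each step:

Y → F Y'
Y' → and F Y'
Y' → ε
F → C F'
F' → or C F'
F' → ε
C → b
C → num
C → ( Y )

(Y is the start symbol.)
Stack is shown with the top on the left.

Stack                      Input               Action
-----------------------------------------------------
Y $                        num or ( ( b ) ) $  output Y → F Y'
F Y' $                     num or ( ( b ) ) $  output F → C F'
C F' Y' $                  num or ( ( b ) ) $  output C → num
num F' Y' $                num or ( ( b ) ) $  match 'num'
F' Y' $                    or ( ( b ) ) $      output F' → or C F'
or C F' Y' $               or ( ( b ) ) $      match 'or'
C F' Y' $                  ( ( b ) ) $         output C → ( Y )
( Y ) F' Y' $              ( ( b ) ) $         match '('
Y ) F' Y' $                ( b ) ) $           output Y → F Y'
F Y' ) F' Y' $             ( b ) ) $           output F → C F'
C F' Y' ) F' Y' $          ( b ) ) $           output C → ( Y )
( Y ) F' Y' ) F' Y' $      ( b ) ) $           match '('
Y ) F' Y' ) F' Y' $        b ) ) $             output Y → F Y'
F Y' ) F' Y' ) F' Y' $     b ) ) $             output F → C F'
C F' Y' ) F' Y' ) F' Y' $  b ) ) $             output C → b
b F' Y' ) F' Y' ) F' Y' $  b ) ) $             match 'b'
F' Y' ) F' Y' ) F' Y' $    ) ) $               output F' → ε
Y' ) F' Y' ) F' Y' $       ) ) $               output Y' → ε
) F' Y' ) F' Y' $          ) ) $               match ')'
F' Y' ) F' Y' $            ) $                 output F' → ε
Y' ) F' Y' $               ) $                 output Y' → ε
) F' Y' $                  ) $                 match ')'
F' Y' $                    $                   output F' → ε
Y' $                       $                   output Y' → ε
$                          $                   accept

The string is accepted.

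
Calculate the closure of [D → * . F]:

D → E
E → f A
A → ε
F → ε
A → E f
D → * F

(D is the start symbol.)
{ [D → * . F], [F → .] }

Start with: [D → * . F]
  [D → * . F] has the dot before F: add [F → .]
No further items can be added.

CLOSURE = { [D → * . F], [F → .] }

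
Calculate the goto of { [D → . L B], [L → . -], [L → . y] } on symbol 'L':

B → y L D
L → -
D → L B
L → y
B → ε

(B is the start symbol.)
{ [B → . y L D], [B → .], [D → L . B] }

GOTO(I, 'L') = CLOSURE({ [A → αX.β] : [A → α.Xβ] ∈ I, X = 'L' })

Items with dot before 'L', with the dot advanced:
  [D → . L B] → [D → L . B]
Closure of the advanced items:
  [D → L . B] has the dot before B: add [B → . y L D], [B → .]

GOTO = { [B → . y L D], [B → .], [D → L . B] }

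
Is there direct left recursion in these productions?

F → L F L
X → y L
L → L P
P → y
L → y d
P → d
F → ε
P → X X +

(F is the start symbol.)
F → L F L: starts with L
X → y L: starts with y
L → L P: LEFT RECURSIVE (starts with L)
P → y: starts with y
L → y d: starts with y
P → d: starts with d
F → ε: starts with ε
P → X X +: starts with X

The grammar has direct left recursion on: L.

Answer: Yes, L is left-recursive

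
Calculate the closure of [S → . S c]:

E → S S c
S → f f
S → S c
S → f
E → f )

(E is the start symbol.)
Start with: [S → . S c]
  [S → . S c] has the dot before S: add [S → . f f], [S → . f]
No further items can be added.

CLOSURE = { [S → . S c], [S → . f f], [S → . f] }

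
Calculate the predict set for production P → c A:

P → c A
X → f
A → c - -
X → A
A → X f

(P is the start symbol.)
{ 'c' }

PREDICT(P → c A) = (FIRST(RHS) \ {ε}) ∪ (FOLLOW(P) if ε ∈ FIRST(RHS), i.e. RHS ⇒* ε)
FIRST(c A) = { 'c' }
ε ∉ FIRST(c A), so FOLLOW(P) is not added.
PREDICT(P → c A) = { 'c' }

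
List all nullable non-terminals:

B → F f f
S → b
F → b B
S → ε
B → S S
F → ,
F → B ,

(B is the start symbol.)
{ 'B', 'S' }

ε-productions: S → ε
So S is immediately nullable.
B → S S: every symbol on the right is nullable, so B is nullable too.
No further non-terminal can be added: every production for the remaining non-terminals contains a terminal or a non-nullable non-terminal.
Nullable = { 'B', 'S' }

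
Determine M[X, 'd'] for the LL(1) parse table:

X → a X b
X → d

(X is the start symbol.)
To find M[X, 'd'], we find productions for X where 'd' is in the predict set (PREDICT(N → α) = (FIRST(α) \ {ε}) ∪ (FOLLOW(N) if α ⇒* ε)).

X → a X b: PREDICT = { 'a' }
X → d: PREDICT = { 'd' }
  'd' is in predict set, so this production goes in M[X, 'd']

M[X, 'd'] = X → d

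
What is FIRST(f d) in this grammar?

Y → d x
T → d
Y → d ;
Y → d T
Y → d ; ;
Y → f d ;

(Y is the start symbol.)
{ 'f' }

To compute FIRST(f d), process the symbols left to right:
Symbol f is a terminal. Add 'f' and stop.
FIRST(f d) = { 'f' }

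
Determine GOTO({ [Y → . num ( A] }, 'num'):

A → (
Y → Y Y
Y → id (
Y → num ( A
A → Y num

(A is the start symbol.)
{ [Y → num . ( A] }

GOTO(I, 'num') = CLOSURE({ [A → αX.β] : [A → α.Xβ] ∈ I, X = 'num' })

Items with dot before 'num', with the dot advanced:
  [Y → . num ( A] → [Y → num . ( A]
Closure adds nothing (no advanced item has the dot before a non-terminal).

GOTO = { [Y → num . ( A] }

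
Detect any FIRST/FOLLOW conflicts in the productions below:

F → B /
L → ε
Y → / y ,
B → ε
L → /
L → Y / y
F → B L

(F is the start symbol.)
A FIRST/FOLLOW conflict occurs when a non-terminal N has a nullable alternative N → β (β ⇒* ε) and another alternative N → α with FIRST(α) ∩ FOLLOW(N) ≠ ∅: on such a lookahead the parser cannot decide between expanding α and letting N vanish via β.

Nullable non-terminals: B, F, L.
FIRST sets used below: FIRST(B) = { ε }, FIRST(L) = { '/', ε }, FIRST(Y) = { '/' }
B has a nullable alternative but only one production, so nothing to check.

F: nullable alternative(s) F → B L; FOLLOW(F) = { $ }
  F → B /: FIRST \ {ε} = { '/' } — disjoint from FOLLOW(F)
  F → B L: FIRST \ {ε} = { '/' } — this is the only nullable alternative, skip

L: nullable alternative(s) L → ε; FOLLOW(L) = { $ }
  L → ε: FIRST \ {ε} = { } — this is the only nullable alternative, skip
  L → /: FIRST \ {ε} = { '/' } — disjoint from FOLLOW(L)
  L → Y / y: FIRST \ {ε} = { '/' } — disjoint from FOLLOW(L)

Y has no nullable alternative, so no FIRST/FOLLOW check is needed there.

No FIRST/FOLLOW conflicts found.

Answer: No FIRST/FOLLOW conflicts.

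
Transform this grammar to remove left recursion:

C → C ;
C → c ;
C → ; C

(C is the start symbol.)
C → c ; C'
C → ; C C'
C' → ; C'
C' → ε

C is directly left-recursive. The standard transformation for
  A → A α₁ | ... | A α_m | β₁ | ... | β_n
is
  A  → β₁ A' | ... | β_n A'
  A' → α₁ A' | ... | α_m A' | ε

C → c ; becomes C → c ; C'
C → ; C becomes C → ; C C'
C → C ; becomes C' → ; C'
Add C' → ε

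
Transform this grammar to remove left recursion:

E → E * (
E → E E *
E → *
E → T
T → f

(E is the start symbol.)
E → * E'
E → T E'
E' → * ( E'
E' → E * E'
E' → ε
T → f

E is directly left-recursive. The standard transformation for
  A → A α₁ | ... | A α_m | β₁ | ... | β_n
is
  A  → β₁ A' | ... | β_n A'
  A' → α₁ A' | ... | α_m A' | ε

E → * becomes E → * E'
E → T becomes E → T E'
E → E * ( becomes E' → * ( E'
E → E E * becomes E' → E * E'
Add E' → ε

Productions for other non-terminals are unchanged:
  T → f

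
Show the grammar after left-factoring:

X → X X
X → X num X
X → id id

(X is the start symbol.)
Left-factoring transforms A → αβ₁ | αβ₂ into A → αA' and A' → β₁ | β₂
(α is the longest common prefix among the alternatives). Repeat until
no nonterminal has two alternatives with a common prefix.

Round 1: X has alternatives sharing prefix 'X'. Introduce X': X → X X'
  Add: X' → X
  Add: X' → num X

No remaining common prefixes — done.

Resulting grammar:
X → X X'
X' → X
X' → num X
X → id id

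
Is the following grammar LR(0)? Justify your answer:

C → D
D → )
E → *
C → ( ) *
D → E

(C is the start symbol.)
Yes, the grammar is LR(0)

A grammar is LR(0) if no state in the canonical LR(0) collection has:
  - both a shift item (dot before a terminal) and a complete item (shift-reduce conflict), or
  - two or more complete items (reduce-reduce conflict; the accept item [C' → C .] counts as a complete item here).

Augment with C' → C and build the canonical LR(0) collection (I0 = CLOSURE({[C' → . C]}), then GOTO on every symbol after a dot until no new states appear). It has 9 states:
  I0: { [C → . ( ) *], [C → . D], [C' → . C], [D → . )], [D → . E], [E → . *] }  — shift
  I1: { [C → ( . ) *] }  — shift
  I2: { [D → ) .] }  — reduce
  I3: { [E → * .] }  — reduce
  I4: { [C' → C .] }  — accept
  I5: { [C → D .] }  — reduce
  I6: { [D → E .] }  — reduce
  I7: { [C → ( ) . *] }  — shift
  I8: { [C → ( ) * .] }  — reduce

Every state is either a pure shift/goto state or contains exactly one complete item and nothing to shift — no conflicts. The grammar is LR(0).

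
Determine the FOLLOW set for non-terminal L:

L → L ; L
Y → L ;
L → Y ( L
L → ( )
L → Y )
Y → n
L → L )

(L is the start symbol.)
{ $, ')', ';' }

L is the start symbol, so $ ∈ FOLLOW(L).
In L → L ; L: L is followed by ';' L, add FIRST(';' L) \ {ε} = { ';' }
In L → L ; L: L is at the end; this adds FOLLOW(L) to itself — nothing new
In Y → L ;: L is followed by ';', add FIRST(';') \ {ε} = { ';' }
In L → Y ( L: L is at the end; this adds FOLLOW(L) to itself — nothing new
In L → L ): L is followed by ')', add FIRST(')') \ {ε} = { ')' }

Taking the union: FOLLOW(L) = { $, ')', ';' }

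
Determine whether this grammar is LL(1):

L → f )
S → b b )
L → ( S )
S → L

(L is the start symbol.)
Relevant sets:
  FIRST(L) = { '(', 'f' }

For L:
  PREDICT(L → f ')') = { 'f' }
  PREDICT(L → '(' S ')') = { '(' }
For S:
  PREDICT(S → b b ')') = { 'b' }
  PREDICT(S → L) = { '(', 'f' }

All predict sets are disjoint. The grammar IS LL(1).

Answer: Yes, the grammar is LL(1).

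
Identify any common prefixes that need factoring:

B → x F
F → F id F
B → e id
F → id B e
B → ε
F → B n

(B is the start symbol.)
Left-factoring is needed when two productions for the same non-terminal
share a common prefix on the right-hand side.

Productions for B:
  B → x F
  B → e id
  B → ε
Productions for F:
  F → F id F
  F → id B e
  F → B n

No common prefixes found.

Answer: No, left-factoring is not needed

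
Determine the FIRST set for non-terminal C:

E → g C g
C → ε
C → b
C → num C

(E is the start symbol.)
From C → ε:
  - ε-production, so ε ∈ FIRST(C)
From C → b:
  - b is a terminal: add 'b' and stop
From C → num C:
  - num is a terminal: add 'num' and stop

Collecting: FIRST(C) = { 'b', 'num', ε }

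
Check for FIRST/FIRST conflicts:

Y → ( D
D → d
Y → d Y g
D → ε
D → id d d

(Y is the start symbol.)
No FIRST/FIRST conflicts.

A FIRST/FIRST conflict occurs when two productions N → α and N → β for the same non-terminal have FIRST(α) ∩ FIRST(β) ≠ ∅ (with ε ∈ FIRST of a nullable right-hand side, so two nullable alternatives also conflict).

Productions for Y:
  Y → ( D: FIRST = { '(' }
  Y → d Y g: FIRST = { 'd' }
Productions for D:
  D → d: FIRST = { 'd' }
  D → ε: FIRST = { ε }
  D → id d d: FIRST = { 'id' }

All alternatives of each non-terminal have pairwise disjoint FIRST sets.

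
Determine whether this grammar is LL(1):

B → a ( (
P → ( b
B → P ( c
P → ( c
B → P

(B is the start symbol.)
No. Predict set conflict for B: { '(' }

A grammar is LL(1) if for each non-terminal N with multiple productions, the predict sets of those productions are pairwise disjoint, where PREDICT(N → α) = (FIRST(α) \ {ε}) ∪ (FOLLOW(N) if α ⇒* ε).

Relevant sets:
  FIRST(P) = { '(' }

For B:
  PREDICT(B → a '(' '(') = { 'a' }
  PREDICT(B → P '(' c) = { '(' }
  PREDICT(B → P) = { '(' }
For P:
  PREDICT(P → '(' b) = { '(' }
  PREDICT(P → '(' c) = { '(' }

Conflict found: Predict set conflict for B: { '(' }
The grammar is NOT LL(1).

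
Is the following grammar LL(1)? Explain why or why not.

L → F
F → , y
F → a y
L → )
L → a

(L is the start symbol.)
No. Predict set conflict for L: { 'a' }

A grammar is LL(1) if for each non-terminal N with multiple productions, the predict sets of those productions are pairwise disjoint, where PREDICT(N → α) = (FIRST(α) \ {ε}) ∪ (FOLLOW(N) if α ⇒* ε).

Relevant sets:
  FIRST(F) = { ',', 'a' }

For L:
  PREDICT(L → F) = { ',', 'a' }
  PREDICT(L → ')') = { ')' }
  PREDICT(L → a) = { 'a' }
For F:
  PREDICT(F → ',' y) = { ',' }
  PREDICT(F → a y) = { 'a' }

Conflict found: Predict set conflict for L: { 'a' }
The grammar is NOT LL(1).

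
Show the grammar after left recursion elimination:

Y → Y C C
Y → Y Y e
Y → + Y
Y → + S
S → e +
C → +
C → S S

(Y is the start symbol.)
Y → + Y Y'
Y → + S Y'
Y' → C C Y'
Y' → Y e Y'
Y' → ε
S → e +
C → +
C → S S

Y is directly left-recursive. The standard transformation for
  A → A α₁ | ... | A α_m | β₁ | ... | β_n
is
  A  → β₁ A' | ... | β_n A'
  A' → α₁ A' | ... | α_m A' | ε

Y → + Y becomes Y → + Y Y'
Y → + S becomes Y → + S Y'
Y → Y C C becomes Y' → C C Y'
Y → Y Y e becomes Y' → Y e Y'
Add Y' → ε

Productions for other non-terminals are unchanged:
  S → e +
  C → +
  C → S S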